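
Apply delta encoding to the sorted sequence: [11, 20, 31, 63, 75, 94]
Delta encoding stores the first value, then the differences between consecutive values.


First value: 11
Deltas:
  20 - 11 = 9
  31 - 20 = 11
  63 - 31 = 32
  75 - 63 = 12
  94 - 75 = 19


Delta encoded: [11, 9, 11, 32, 12, 19]


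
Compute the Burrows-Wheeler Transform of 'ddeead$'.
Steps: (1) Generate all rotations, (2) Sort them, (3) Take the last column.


Rotations (sorted):
  0: $ddeead -> last char: d
  1: ad$ddee -> last char: e
  2: d$ddeea -> last char: a
  3: ddeead$ -> last char: $
  4: deead$d -> last char: d
  5: ead$dde -> last char: e
  6: eead$dd -> last char: d


BWT = dea$ded


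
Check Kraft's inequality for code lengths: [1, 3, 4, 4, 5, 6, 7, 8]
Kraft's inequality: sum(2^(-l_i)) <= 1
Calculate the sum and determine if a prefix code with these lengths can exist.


Sum = 2^(-1) + 2^(-3) + 2^(-4) + 2^(-4) + 2^(-5) + 2^(-6) + 2^(-7) + 2^(-8)
    = 0.5 + 0.125 + 0.0625 + 0.0625 + 0.03125 + 0.015625 + 0.0078125 + 0.00390625
    = 207/256 = 0.80859375
Since 0.80859375 <= 1, Kraft's inequality IS satisfied.
A prefix code with these lengths CAN exist.

Kraft sum = 0.80859375. Satisfied.


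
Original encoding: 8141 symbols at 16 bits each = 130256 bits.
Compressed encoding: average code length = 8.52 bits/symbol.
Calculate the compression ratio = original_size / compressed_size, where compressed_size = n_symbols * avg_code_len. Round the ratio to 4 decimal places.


original_size = n_symbols * orig_bits = 8141 * 16 = 130256 bits
compressed_size = n_symbols * avg_code_len = 8141 * 8.52 = 69361.32 bits
ratio = original_size / compressed_size = 130256 / 69361.32 = 1.8779

Compression ratio = 1.8779


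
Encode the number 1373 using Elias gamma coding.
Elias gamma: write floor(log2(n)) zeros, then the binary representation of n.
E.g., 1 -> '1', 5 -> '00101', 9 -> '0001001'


num_bits = floor(log2(1373)) + 1 = 11
leading_zeros = num_bits - 1 = 10
binary(1373) = 10101011101

Elias gamma(1373) = '0000000000' + '10101011101' = 000000000010101011101 (21 bits)


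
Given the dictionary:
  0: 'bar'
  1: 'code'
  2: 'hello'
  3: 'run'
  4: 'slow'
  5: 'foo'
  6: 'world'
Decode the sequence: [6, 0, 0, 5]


Look up each index in the dictionary:
  6 -> 'world'
  0 -> 'bar'
  0 -> 'bar'
  5 -> 'foo'

Decoded: "world bar bar foo"


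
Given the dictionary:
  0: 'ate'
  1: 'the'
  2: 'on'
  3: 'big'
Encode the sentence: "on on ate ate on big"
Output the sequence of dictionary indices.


Look up each word in the dictionary:
  'on' -> 2
  'on' -> 2
  'ate' -> 0
  'ate' -> 0
  'on' -> 2
  'big' -> 3

Encoded: [2, 2, 0, 0, 2, 3]


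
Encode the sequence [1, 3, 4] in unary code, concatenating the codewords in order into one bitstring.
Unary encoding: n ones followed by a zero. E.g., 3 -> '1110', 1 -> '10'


Encode each number as n ones followed by a terminating 0:
  1 -> 10 (2 bits)
  3 -> 1110 (4 bits)
  4 -> 11110 (5 bits)
Total length = 2 + 4 + 5 = 11 bits.

Unary([1, 3, 4]) = 10111011110 (11 bits)


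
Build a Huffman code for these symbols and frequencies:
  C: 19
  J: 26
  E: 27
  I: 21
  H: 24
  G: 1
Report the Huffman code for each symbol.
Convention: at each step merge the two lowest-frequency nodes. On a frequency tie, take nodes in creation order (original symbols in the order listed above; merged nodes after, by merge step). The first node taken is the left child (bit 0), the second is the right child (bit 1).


Huffman tree construction:
Step 1: Merge G(1) + C(19) = 20
Step 2: Merge (G+C)(20) + I(21) = 41
Step 3: Merge H(24) + J(26) = 50
Step 4: Merge E(27) + ((G+C)+I)(41) = 68
Step 5: Merge (H+J)(50) + (E+((G+C)+I))(68) = 118
Read each symbol's code off the tree from the root (left child = 0, right child = 1).

Codes:
  C: 1101 (length 4)
  J: 01 (length 2)
  E: 10 (length 2)
  I: 111 (length 3)
  H: 00 (length 2)
  G: 1100 (length 4)
Average code length: 297/118 = 2.5169 bits/symbol


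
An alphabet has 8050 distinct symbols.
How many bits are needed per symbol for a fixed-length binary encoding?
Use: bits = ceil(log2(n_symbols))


log2(8050) = 12.9748
Bracket: 2^12 = 4096 < 8050 <= 2^13 = 8192
So ceil(log2(8050)) = 13

bits = ceil(log2(8050)) = ceil(12.9748) = 13 bits


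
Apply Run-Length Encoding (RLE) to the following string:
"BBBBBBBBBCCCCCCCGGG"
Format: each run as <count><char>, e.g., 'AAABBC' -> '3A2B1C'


Scanning runs left to right:
  i=0: run of 'B' x 9 -> '9B'
  i=9: run of 'C' x 7 -> '7C'
  i=16: run of 'G' x 3 -> '3G'

RLE = 9B7C3G


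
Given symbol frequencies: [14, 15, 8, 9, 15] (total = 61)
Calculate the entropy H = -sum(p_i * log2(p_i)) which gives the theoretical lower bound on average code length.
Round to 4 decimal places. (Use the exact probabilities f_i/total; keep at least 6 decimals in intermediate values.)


Per-symbol terms -p_i * log2(p_i) with p_i = f_i/61:
  p = 14/61 = 0.229508: log2(p) = -2.123382, -p*log2(p) = 0.487334
  p = 15/61 = 0.245902: log2(p) = -2.023847, -p*log2(p) = 0.497667
  p = 8/61 = 0.131148: log2(p) = -2.930737, -p*log2(p) = 0.384359
  p = 9/61 = 0.147541: log2(p) = -2.760812, -p*log2(p) = 0.407333
  p = 15/61 = 0.245902: log2(p) = -2.023847, -p*log2(p) = 0.497667
H = 0.487334 + 0.497667 + 0.384359 + 0.407333 + 0.497667 = 2.274360

H = 2.2744 bits/symbol


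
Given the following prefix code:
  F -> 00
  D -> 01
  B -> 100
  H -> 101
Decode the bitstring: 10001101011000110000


Decoding step by step:
Bits 100 -> B
Bits 01 -> D
Bits 101 -> H
Bits 01 -> D
Bits 100 -> B
Bits 01 -> D
Bits 100 -> B
Bits 00 -> F


Decoded message: BDHDBDBF


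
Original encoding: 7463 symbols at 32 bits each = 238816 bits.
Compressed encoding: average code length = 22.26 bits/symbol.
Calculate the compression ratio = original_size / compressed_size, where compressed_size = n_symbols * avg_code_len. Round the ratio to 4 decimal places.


original_size = n_symbols * orig_bits = 7463 * 32 = 238816 bits
compressed_size = n_symbols * avg_code_len = 7463 * 22.26 = 166126.38 bits
ratio = original_size / compressed_size = 238816 / 166126.38 = 1.4376

Compression ratio = 1.4376


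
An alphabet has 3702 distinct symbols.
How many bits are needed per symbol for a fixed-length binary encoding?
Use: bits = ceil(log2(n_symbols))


log2(3702) = 11.8541
Bracket: 2^11 = 2048 < 3702 <= 2^12 = 4096
So ceil(log2(3702)) = 12

bits = ceil(log2(3702)) = ceil(11.8541) = 12 bits


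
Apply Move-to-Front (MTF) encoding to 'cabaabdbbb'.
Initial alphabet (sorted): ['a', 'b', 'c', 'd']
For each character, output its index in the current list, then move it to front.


MTF encoding:
'c': index 2 in ['a', 'b', 'c', 'd'] -> ['c', 'a', 'b', 'd']
'a': index 1 in ['c', 'a', 'b', 'd'] -> ['a', 'c', 'b', 'd']
'b': index 2 in ['a', 'c', 'b', 'd'] -> ['b', 'a', 'c', 'd']
'a': index 1 in ['b', 'a', 'c', 'd'] -> ['a', 'b', 'c', 'd']
'a': index 0 in ['a', 'b', 'c', 'd'] -> ['a', 'b', 'c', 'd']
'b': index 1 in ['a', 'b', 'c', 'd'] -> ['b', 'a', 'c', 'd']
'd': index 3 in ['b', 'a', 'c', 'd'] -> ['d', 'b', 'a', 'c']
'b': index 1 in ['d', 'b', 'a', 'c'] -> ['b', 'd', 'a', 'c']
'b': index 0 in ['b', 'd', 'a', 'c'] -> ['b', 'd', 'a', 'c']
'b': index 0 in ['b', 'd', 'a', 'c'] -> ['b', 'd', 'a', 'c']


Output: [2, 1, 2, 1, 0, 1, 3, 1, 0, 0]


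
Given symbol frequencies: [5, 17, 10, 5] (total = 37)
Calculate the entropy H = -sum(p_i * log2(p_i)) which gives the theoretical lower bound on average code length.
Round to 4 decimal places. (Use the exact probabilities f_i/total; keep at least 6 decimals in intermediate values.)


Per-symbol terms -p_i * log2(p_i) with p_i = f_i/37:
  p = 5/37 = 0.135135: log2(p) = -2.887525, -p*log2(p) = 0.390206
  p = 17/37 = 0.459459: log2(p) = -1.121991, -p*log2(p) = 0.515509
  p = 10/37 = 0.270270: log2(p) = -1.887525, -p*log2(p) = 0.510142
  p = 5/37 = 0.135135: log2(p) = -2.887525, -p*log2(p) = 0.390206
H = 0.390206 + 0.515509 + 0.510142 + 0.390206 = 1.806063

H = 1.8061 bits/symbol


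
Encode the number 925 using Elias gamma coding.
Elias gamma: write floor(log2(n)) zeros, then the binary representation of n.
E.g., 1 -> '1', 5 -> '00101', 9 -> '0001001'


num_bits = floor(log2(925)) + 1 = 10
leading_zeros = num_bits - 1 = 9
binary(925) = 1110011101

Elias gamma(925) = '000000000' + '1110011101' = 0000000001110011101 (19 bits)


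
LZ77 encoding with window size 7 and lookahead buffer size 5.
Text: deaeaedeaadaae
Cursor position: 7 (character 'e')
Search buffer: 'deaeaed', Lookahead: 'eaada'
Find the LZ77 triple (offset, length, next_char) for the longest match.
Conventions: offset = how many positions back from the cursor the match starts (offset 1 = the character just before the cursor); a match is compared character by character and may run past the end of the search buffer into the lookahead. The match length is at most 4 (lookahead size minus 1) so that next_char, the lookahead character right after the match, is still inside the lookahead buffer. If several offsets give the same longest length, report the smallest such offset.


Try each offset into the search buffer:
  offset=1 (pos 6, char 'd'): match length 0
  offset=2 (pos 5, char 'e'): match length 1
  offset=3 (pos 4, char 'a'): match length 0
  offset=4 (pos 3, char 'e'): match length 2
  offset=5 (pos 2, char 'a'): match length 0
  offset=6 (pos 1, char 'e'): match length 2
  offset=7 (pos 0, char 'd'): match length 0
Longest match has length 2, found at offsets 4, 6; take the smallest, offset 4.
next_char = character at position 7 + 2 = 9 -> 'a'

Best match: offset=4, length=2 (matching 'ea' starting at position 3)
LZ77 triple: (4, 2, 'a')


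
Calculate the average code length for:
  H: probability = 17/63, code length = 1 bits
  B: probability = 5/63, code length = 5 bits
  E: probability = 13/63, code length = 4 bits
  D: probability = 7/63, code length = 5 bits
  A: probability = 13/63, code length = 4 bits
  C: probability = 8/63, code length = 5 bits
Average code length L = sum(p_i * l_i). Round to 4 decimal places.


Weighted contributions p_i * l_i:
  H: (17/63) * 1 = 17/63
  B: (5/63) * 5 = 25/63
  E: (13/63) * 4 = 52/63
  D: (7/63) * 5 = 35/63
  A: (13/63) * 4 = 52/63
  C: (8/63) * 5 = 40/63
Sum = (17 + 25 + 52 + 35 + 52 + 40)/63 = 221/63

L = 221/63 = 3.5079 bits/symbol


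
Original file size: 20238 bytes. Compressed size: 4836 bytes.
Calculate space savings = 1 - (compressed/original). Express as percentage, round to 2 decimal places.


ratio = compressed/original = 4836/20238 = 0.238956
savings = 1 - ratio = 1 - 0.238956 = 0.761044
as a percentage: 0.761044 * 100 = 76.1%

Space savings = 1 - 4836/20238 = 76.1%


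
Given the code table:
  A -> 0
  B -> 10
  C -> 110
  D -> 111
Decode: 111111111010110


Decoding:
111 -> D
111 -> D
111 -> D
0 -> A
10 -> B
110 -> C


Result: DDDABC


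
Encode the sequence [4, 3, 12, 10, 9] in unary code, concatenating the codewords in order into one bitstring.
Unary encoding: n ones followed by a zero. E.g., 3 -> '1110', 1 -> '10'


Encode each number as n ones followed by a terminating 0:
  4 -> 11110 (5 bits)
  3 -> 1110 (4 bits)
  12 -> 1111111111110 (13 bits)
  10 -> 11111111110 (11 bits)
  9 -> 1111111110 (10 bits)
Total length = 5 + 4 + 13 + 11 + 10 = 43 bits.

Unary([4, 3, 12, 10, 9]) = 1111011101111111111110111111111101111111110 (43 bits)


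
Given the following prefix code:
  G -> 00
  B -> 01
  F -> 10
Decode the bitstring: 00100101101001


Decoding step by step:
Bits 00 -> G
Bits 10 -> F
Bits 01 -> B
Bits 01 -> B
Bits 10 -> F
Bits 10 -> F
Bits 01 -> B


Decoded message: GFBBFFB


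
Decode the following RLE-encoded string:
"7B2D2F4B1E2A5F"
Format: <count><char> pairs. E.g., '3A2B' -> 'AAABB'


Expanding each <count><char> pair:
  7B -> 'BBBBBBB'
  2D -> 'DD'
  2F -> 'FF'
  4B -> 'BBBB'
  1E -> 'E'
  2A -> 'AA'
  5F -> 'FFFFF'

Decoded = BBBBBBBDDFFBBBBEAAFFFFF


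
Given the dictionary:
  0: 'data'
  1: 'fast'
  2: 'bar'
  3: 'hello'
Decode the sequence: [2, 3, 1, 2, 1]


Look up each index in the dictionary:
  2 -> 'bar'
  3 -> 'hello'
  1 -> 'fast'
  2 -> 'bar'
  1 -> 'fast'

Decoded: "bar hello fast bar fast"


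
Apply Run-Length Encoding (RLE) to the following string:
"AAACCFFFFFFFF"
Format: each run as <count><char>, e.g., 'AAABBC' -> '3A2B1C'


Scanning runs left to right:
  i=0: run of 'A' x 3 -> '3A'
  i=3: run of 'C' x 2 -> '2C'
  i=5: run of 'F' x 8 -> '8F'

RLE = 3A2C8F


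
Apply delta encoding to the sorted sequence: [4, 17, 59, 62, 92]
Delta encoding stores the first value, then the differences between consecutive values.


First value: 4
Deltas:
  17 - 4 = 13
  59 - 17 = 42
  62 - 59 = 3
  92 - 62 = 30


Delta encoded: [4, 13, 42, 3, 30]


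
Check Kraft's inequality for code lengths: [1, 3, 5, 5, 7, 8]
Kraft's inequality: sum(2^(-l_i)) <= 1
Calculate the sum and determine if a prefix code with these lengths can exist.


Sum = 2^(-1) + 2^(-3) + 2^(-5) + 2^(-5) + 2^(-7) + 2^(-8)
    = 0.5 + 0.125 + 0.03125 + 0.03125 + 0.0078125 + 0.00390625
    = 179/256 = 0.69921875
Since 0.69921875 <= 1, Kraft's inequality IS satisfied.
A prefix code with these lengths CAN exist.

Kraft sum = 0.69921875. Satisfied.


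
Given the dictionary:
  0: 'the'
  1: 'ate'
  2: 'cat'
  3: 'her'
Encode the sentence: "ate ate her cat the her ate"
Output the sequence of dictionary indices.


Look up each word in the dictionary:
  'ate' -> 1
  'ate' -> 1
  'her' -> 3
  'cat' -> 2
  'the' -> 0
  'her' -> 3
  'ate' -> 1

Encoded: [1, 1, 3, 2, 0, 3, 1]


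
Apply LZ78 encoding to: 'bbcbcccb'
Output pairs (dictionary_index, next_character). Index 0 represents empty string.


LZ78 encoding steps:
Dictionary: {0: ''}
Step 1: w='' (idx 0), next='b' -> output (0, 'b'), add 'b' as idx 1
Step 2: w='b' (idx 1), next='c' -> output (1, 'c'), add 'bc' as idx 2
Step 3: w='bc' (idx 2), next='c' -> output (2, 'c'), add 'bcc' as idx 3
Step 4: w='' (idx 0), next='c' -> output (0, 'c'), add 'c' as idx 4
Step 5: w='b' (idx 1), end of input -> output (1, '')


Encoded: [(0, 'b'), (1, 'c'), (2, 'c'), (0, 'c'), (1, '')]


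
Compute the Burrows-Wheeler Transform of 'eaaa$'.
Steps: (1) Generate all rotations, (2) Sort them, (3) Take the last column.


Rotations (sorted):
  0: $eaaa -> last char: a
  1: a$eaa -> last char: a
  2: aa$ea -> last char: a
  3: aaa$e -> last char: e
  4: eaaa$ -> last char: $


BWT = aaae$


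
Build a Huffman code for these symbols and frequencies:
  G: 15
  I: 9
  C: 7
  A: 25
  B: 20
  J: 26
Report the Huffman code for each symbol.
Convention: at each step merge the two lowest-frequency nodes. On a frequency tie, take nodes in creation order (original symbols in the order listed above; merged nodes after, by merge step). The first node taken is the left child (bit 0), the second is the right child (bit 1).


Huffman tree construction:
Step 1: Merge C(7) + I(9) = 16
Step 2: Merge G(15) + (C+I)(16) = 31
Step 3: Merge B(20) + A(25) = 45
Step 4: Merge J(26) + (G+(C+I))(31) = 57
Step 5: Merge (B+A)(45) + (J+(G+(C+I)))(57) = 102
Read each symbol's code off the tree from the root (left child = 0, right child = 1).

Codes:
  G: 110 (length 3)
  I: 1111 (length 4)
  C: 1110 (length 4)
  A: 01 (length 2)
  B: 00 (length 2)
  J: 10 (length 2)
Average code length: 251/102 = 2.4608 bits/symbol


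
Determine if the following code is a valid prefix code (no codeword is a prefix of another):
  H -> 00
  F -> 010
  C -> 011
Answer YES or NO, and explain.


Checking each pair (does one codeword prefix another?):
  H='00' vs F='010': no prefix
  H='00' vs C='011': no prefix
  F='010' vs H='00': no prefix
  F='010' vs C='011': no prefix
  C='011' vs H='00': no prefix
  C='011' vs F='010': no prefix
No violation found over all pairs.

YES -- this is a valid prefix code. No codeword is a prefix of any other codeword.


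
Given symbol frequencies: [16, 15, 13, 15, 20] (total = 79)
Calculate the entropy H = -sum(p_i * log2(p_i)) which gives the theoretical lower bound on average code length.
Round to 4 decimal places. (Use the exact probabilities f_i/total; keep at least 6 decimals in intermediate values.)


Per-symbol terms -p_i * log2(p_i) with p_i = f_i/79:
  p = 16/79 = 0.202532: log2(p) = -2.303781, -p*log2(p) = 0.466589
  p = 15/79 = 0.189873: log2(p) = -2.396890, -p*log2(p) = 0.455106
  p = 13/79 = 0.164557: log2(p) = -2.603341, -p*log2(p) = 0.428398
  p = 15/79 = 0.189873: log2(p) = -2.396890, -p*log2(p) = 0.455106
  p = 20/79 = 0.253165: log2(p) = -1.981853, -p*log2(p) = 0.501735
H = 0.466589 + 0.455106 + 0.428398 + 0.455106 + 0.501735 = 2.306934

H = 2.3069 bits/symbol


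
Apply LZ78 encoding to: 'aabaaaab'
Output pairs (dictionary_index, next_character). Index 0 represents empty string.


LZ78 encoding steps:
Dictionary: {0: ''}
Step 1: w='' (idx 0), next='a' -> output (0, 'a'), add 'a' as idx 1
Step 2: w='a' (idx 1), next='b' -> output (1, 'b'), add 'ab' as idx 2
Step 3: w='a' (idx 1), next='a' -> output (1, 'a'), add 'aa' as idx 3
Step 4: w='aa' (idx 3), next='b' -> output (3, 'b'), add 'aab' as idx 4


Encoded: [(0, 'a'), (1, 'b'), (1, 'a'), (3, 'b')]


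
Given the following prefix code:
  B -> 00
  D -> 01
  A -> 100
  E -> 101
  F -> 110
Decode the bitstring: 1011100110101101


Decoding step by step:
Bits 101 -> E
Bits 110 -> F
Bits 01 -> D
Bits 101 -> E
Bits 01 -> D
Bits 101 -> E


Decoded message: EFDEDE


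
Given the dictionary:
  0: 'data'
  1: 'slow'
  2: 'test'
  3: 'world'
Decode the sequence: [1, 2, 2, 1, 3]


Look up each index in the dictionary:
  1 -> 'slow'
  2 -> 'test'
  2 -> 'test'
  1 -> 'slow'
  3 -> 'world'

Decoded: "slow test test slow world"


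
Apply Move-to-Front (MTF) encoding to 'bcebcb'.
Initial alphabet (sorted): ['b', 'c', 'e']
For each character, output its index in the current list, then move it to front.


MTF encoding:
'b': index 0 in ['b', 'c', 'e'] -> ['b', 'c', 'e']
'c': index 1 in ['b', 'c', 'e'] -> ['c', 'b', 'e']
'e': index 2 in ['c', 'b', 'e'] -> ['e', 'c', 'b']
'b': index 2 in ['e', 'c', 'b'] -> ['b', 'e', 'c']
'c': index 2 in ['b', 'e', 'c'] -> ['c', 'b', 'e']
'b': index 1 in ['c', 'b', 'e'] -> ['b', 'c', 'e']


Output: [0, 1, 2, 2, 2, 1]


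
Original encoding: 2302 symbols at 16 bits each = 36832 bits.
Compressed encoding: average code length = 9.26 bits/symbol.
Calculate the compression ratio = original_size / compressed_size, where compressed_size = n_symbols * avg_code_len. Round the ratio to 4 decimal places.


original_size = n_symbols * orig_bits = 2302 * 16 = 36832 bits
compressed_size = n_symbols * avg_code_len = 2302 * 9.26 = 21316.52 bits
ratio = original_size / compressed_size = 36832 / 21316.52 = 1.7279

Compression ratio = 1.7279


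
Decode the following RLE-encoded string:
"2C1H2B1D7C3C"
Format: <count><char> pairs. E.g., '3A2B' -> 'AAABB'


Expanding each <count><char> pair:
  2C -> 'CC'
  1H -> 'H'
  2B -> 'BB'
  1D -> 'D'
  7C -> 'CCCCCCC'
  3C -> 'CCC'

Decoded = CCHBBDCCCCCCCCCC


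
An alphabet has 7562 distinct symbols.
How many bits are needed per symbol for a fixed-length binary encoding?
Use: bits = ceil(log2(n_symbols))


log2(7562) = 12.8846
Bracket: 2^12 = 4096 < 7562 <= 2^13 = 8192
So ceil(log2(7562)) = 13

bits = ceil(log2(7562)) = ceil(12.8846) = 13 bits


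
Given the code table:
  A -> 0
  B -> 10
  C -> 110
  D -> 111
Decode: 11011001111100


Decoding:
110 -> C
110 -> C
0 -> A
111 -> D
110 -> C
0 -> A


Result: CCADCA


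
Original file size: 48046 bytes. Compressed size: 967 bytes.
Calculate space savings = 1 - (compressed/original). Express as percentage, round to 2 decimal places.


ratio = compressed/original = 967/48046 = 0.020127
savings = 1 - ratio = 1 - 0.020127 = 0.979873
as a percentage: 0.979873 * 100 = 97.99%

Space savings = 1 - 967/48046 = 97.99%


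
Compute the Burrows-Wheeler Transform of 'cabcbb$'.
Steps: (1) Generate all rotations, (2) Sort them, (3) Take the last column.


Rotations (sorted):
  0: $cabcbb -> last char: b
  1: abcbb$c -> last char: c
  2: b$cabcb -> last char: b
  3: bb$cabc -> last char: c
  4: bcbb$ca -> last char: a
  5: cabcbb$ -> last char: $
  6: cbb$cab -> last char: b


BWT = bcbca$b


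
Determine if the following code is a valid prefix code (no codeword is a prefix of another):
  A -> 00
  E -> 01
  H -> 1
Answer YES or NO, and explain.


Checking each pair (does one codeword prefix another?):
  A='00' vs E='01': no prefix
  A='00' vs H='1': no prefix
  E='01' vs A='00': no prefix
  E='01' vs H='1': no prefix
  H='1' vs A='00': no prefix
  H='1' vs E='01': no prefix
No violation found over all pairs.

YES -- this is a valid prefix code. No codeword is a prefix of any other codeword.


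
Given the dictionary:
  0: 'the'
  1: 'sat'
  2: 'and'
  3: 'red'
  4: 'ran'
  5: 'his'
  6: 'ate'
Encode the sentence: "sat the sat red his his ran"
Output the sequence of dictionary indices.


Look up each word in the dictionary:
  'sat' -> 1
  'the' -> 0
  'sat' -> 1
  'red' -> 3
  'his' -> 5
  'his' -> 5
  'ran' -> 4

Encoded: [1, 0, 1, 3, 5, 5, 4]


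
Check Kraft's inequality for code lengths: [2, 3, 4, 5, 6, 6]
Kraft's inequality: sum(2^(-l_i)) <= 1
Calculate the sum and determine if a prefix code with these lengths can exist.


Sum = 2^(-2) + 2^(-3) + 2^(-4) + 2^(-5) + 2^(-6) + 2^(-6)
    = 0.25 + 0.125 + 0.0625 + 0.03125 + 0.015625 + 0.015625
    = 32/64 = 0.5
Since 0.5 <= 1, Kraft's inequality IS satisfied.
A prefix code with these lengths CAN exist.

Kraft sum = 0.5. Satisfied.


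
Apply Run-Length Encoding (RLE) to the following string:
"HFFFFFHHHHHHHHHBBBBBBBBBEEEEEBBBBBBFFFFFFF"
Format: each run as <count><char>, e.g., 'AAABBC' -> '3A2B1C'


Scanning runs left to right:
  i=0: run of 'H' x 1 -> '1H'
  i=1: run of 'F' x 5 -> '5F'
  i=6: run of 'H' x 9 -> '9H'
  i=15: run of 'B' x 9 -> '9B'
  i=24: run of 'E' x 5 -> '5E'
  i=29: run of 'B' x 6 -> '6B'
  i=35: run of 'F' x 7 -> '7F'

RLE = 1H5F9H9B5E6B7F


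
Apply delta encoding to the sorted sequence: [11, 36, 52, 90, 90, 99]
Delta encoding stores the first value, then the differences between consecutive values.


First value: 11
Deltas:
  36 - 11 = 25
  52 - 36 = 16
  90 - 52 = 38
  90 - 90 = 0
  99 - 90 = 9


Delta encoded: [11, 25, 16, 38, 0, 9]


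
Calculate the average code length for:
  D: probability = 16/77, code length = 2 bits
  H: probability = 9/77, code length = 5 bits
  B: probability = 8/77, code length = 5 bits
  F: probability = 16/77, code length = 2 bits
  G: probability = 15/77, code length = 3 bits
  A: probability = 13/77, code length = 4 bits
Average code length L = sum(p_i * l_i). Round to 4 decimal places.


Weighted contributions p_i * l_i:
  D: (16/77) * 2 = 32/77
  H: (9/77) * 5 = 45/77
  B: (8/77) * 5 = 40/77
  F: (16/77) * 2 = 32/77
  G: (15/77) * 3 = 45/77
  A: (13/77) * 4 = 52/77
Sum = (32 + 45 + 40 + 32 + 45 + 52)/77 = 246/77

L = 246/77 = 3.1948 bits/symbol


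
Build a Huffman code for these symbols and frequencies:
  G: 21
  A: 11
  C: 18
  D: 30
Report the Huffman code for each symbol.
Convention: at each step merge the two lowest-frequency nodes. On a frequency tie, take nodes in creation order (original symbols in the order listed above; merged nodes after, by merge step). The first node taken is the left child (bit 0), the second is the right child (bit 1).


Huffman tree construction:
Step 1: Merge A(11) + C(18) = 29
Step 2: Merge G(21) + (A+C)(29) = 50
Step 3: Merge D(30) + (G+(A+C))(50) = 80
Read each symbol's code off the tree from the root (left child = 0, right child = 1).

Codes:
  G: 10 (length 2)
  A: 110 (length 3)
  C: 111 (length 3)
  D: 0 (length 1)
Average code length: 159/80 = 1.9875 bits/symbol


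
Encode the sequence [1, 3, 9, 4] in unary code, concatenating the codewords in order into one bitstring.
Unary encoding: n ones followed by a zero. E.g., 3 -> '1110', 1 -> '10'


Encode each number as n ones followed by a terminating 0:
  1 -> 10 (2 bits)
  3 -> 1110 (4 bits)
  9 -> 1111111110 (10 bits)
  4 -> 11110 (5 bits)
Total length = 2 + 4 + 10 + 5 = 21 bits.

Unary([1, 3, 9, 4]) = 101110111111111011110 (21 bits)


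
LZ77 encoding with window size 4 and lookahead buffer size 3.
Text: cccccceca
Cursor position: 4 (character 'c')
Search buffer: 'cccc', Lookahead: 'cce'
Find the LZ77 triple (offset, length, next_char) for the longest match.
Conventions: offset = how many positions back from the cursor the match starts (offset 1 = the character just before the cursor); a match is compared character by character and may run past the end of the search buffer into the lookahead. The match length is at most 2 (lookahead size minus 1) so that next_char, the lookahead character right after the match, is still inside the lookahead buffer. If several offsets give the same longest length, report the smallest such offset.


Try each offset into the search buffer:
  offset=1 (pos 3, char 'c'): match length 2
  offset=2 (pos 2, char 'c'): match length 2
  offset=3 (pos 1, char 'c'): match length 2
  offset=4 (pos 0, char 'c'): match length 2
Longest match has length 2, found at offsets 1, 2, 3, 4; take the smallest, offset 1.
next_char = character at position 4 + 2 = 6 -> 'e'

Best match: offset=1, length=2 (matching 'cc' starting at position 3)
LZ77 triple: (1, 2, 'e')


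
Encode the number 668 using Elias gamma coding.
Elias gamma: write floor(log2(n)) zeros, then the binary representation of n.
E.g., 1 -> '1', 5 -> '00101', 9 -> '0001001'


num_bits = floor(log2(668)) + 1 = 10
leading_zeros = num_bits - 1 = 9
binary(668) = 1010011100

Elias gamma(668) = '000000000' + '1010011100' = 0000000001010011100 (19 bits)


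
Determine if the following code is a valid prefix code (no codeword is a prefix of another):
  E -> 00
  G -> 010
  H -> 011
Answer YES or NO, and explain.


Checking each pair (does one codeword prefix another?):
  E='00' vs G='010': no prefix
  E='00' vs H='011': no prefix
  G='010' vs E='00': no prefix
  G='010' vs H='011': no prefix
  H='011' vs E='00': no prefix
  H='011' vs G='010': no prefix
No violation found over all pairs.

YES -- this is a valid prefix code. No codeword is a prefix of any other codeword.


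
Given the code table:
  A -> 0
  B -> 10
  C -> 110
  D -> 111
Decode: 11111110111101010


Decoding:
111 -> D
111 -> D
10 -> B
111 -> D
10 -> B
10 -> B
10 -> B


Result: DDBDBBB


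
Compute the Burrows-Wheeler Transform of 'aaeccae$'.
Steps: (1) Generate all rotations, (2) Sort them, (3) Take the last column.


Rotations (sorted):
  0: $aaeccae -> last char: e
  1: aaeccae$ -> last char: $
  2: ae$aaecc -> last char: c
  3: aeccae$a -> last char: a
  4: cae$aaec -> last char: c
  5: ccae$aae -> last char: e
  6: e$aaecca -> last char: a
  7: eccae$aa -> last char: a


BWT = e$caceaa


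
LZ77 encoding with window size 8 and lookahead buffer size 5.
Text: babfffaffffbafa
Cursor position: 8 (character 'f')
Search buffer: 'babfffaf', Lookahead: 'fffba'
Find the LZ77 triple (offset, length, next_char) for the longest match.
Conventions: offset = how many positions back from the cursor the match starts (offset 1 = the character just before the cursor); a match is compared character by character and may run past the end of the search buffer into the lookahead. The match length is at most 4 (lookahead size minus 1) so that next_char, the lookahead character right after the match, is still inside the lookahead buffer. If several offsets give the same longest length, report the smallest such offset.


Try each offset into the search buffer:
  offset=1 (pos 7, char 'f'): match length 3
  offset=2 (pos 6, char 'a'): match length 0
  offset=3 (pos 5, char 'f'): match length 1
  offset=4 (pos 4, char 'f'): match length 2
  offset=5 (pos 3, char 'f'): match length 3
  offset=6 (pos 2, char 'b'): match length 0
  offset=7 (pos 1, char 'a'): match length 0
  offset=8 (pos 0, char 'b'): match length 0
Longest match has length 3, found at offsets 1, 5; take the smallest, offset 1.
next_char = character at position 8 + 3 = 11 -> 'b'

Best match: offset=1, length=3 (matching 'fff' starting at position 7)
LZ77 triple: (1, 3, 'b')


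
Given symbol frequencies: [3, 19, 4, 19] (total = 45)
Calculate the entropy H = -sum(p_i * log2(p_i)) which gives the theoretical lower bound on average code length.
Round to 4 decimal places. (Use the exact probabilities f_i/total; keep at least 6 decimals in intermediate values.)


Per-symbol terms -p_i * log2(p_i) with p_i = f_i/45:
  p = 3/45 = 0.066667: log2(p) = -3.906891, -p*log2(p) = 0.260459
  p = 19/45 = 0.422222: log2(p) = -1.243926, -p*log2(p) = 0.525213
  p = 4/45 = 0.088889: log2(p) = -3.491853, -p*log2(p) = 0.310387
  p = 19/45 = 0.422222: log2(p) = -1.243926, -p*log2(p) = 0.525213
H = 0.260459 + 0.525213 + 0.310387 + 0.525213 = 1.621272

H = 1.6213 bits/symbol


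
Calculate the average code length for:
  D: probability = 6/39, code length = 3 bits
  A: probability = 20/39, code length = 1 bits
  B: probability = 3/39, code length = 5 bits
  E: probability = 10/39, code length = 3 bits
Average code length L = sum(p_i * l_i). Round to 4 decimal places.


Weighted contributions p_i * l_i:
  D: (6/39) * 3 = 18/39
  A: (20/39) * 1 = 20/39
  B: (3/39) * 5 = 15/39
  E: (10/39) * 3 = 30/39
Sum = (18 + 20 + 15 + 30)/39 = 83/39

L = 83/39 = 2.1282 bits/symbol


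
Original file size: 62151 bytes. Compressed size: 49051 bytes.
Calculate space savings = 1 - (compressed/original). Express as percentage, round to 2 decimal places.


ratio = compressed/original = 49051/62151 = 0.789223
savings = 1 - ratio = 1 - 0.789223 = 0.210777
as a percentage: 0.210777 * 100 = 21.08%

Space savings = 1 - 49051/62151 = 21.08%


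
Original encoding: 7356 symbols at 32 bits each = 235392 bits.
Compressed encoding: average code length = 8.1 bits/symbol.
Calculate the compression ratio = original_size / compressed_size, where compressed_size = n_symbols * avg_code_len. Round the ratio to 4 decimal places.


original_size = n_symbols * orig_bits = 7356 * 32 = 235392 bits
compressed_size = n_symbols * avg_code_len = 7356 * 8.1 = 59583.6 bits
ratio = original_size / compressed_size = 235392 / 59583.6 = 3.9506

Compression ratio = 3.9506


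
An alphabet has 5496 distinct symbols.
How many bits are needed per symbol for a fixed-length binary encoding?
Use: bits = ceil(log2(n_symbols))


log2(5496) = 12.4242
Bracket: 2^12 = 4096 < 5496 <= 2^13 = 8192
So ceil(log2(5496)) = 13

bits = ceil(log2(5496)) = ceil(12.4242) = 13 bits


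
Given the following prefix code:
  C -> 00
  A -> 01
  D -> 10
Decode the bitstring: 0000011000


Decoding step by step:
Bits 00 -> C
Bits 00 -> C
Bits 01 -> A
Bits 10 -> D
Bits 00 -> C


Decoded message: CCADC


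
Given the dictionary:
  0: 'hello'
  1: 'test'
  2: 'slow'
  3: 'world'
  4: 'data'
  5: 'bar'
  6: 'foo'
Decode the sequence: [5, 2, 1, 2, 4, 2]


Look up each index in the dictionary:
  5 -> 'bar'
  2 -> 'slow'
  1 -> 'test'
  2 -> 'slow'
  4 -> 'data'
  2 -> 'slow'

Decoded: "bar slow test slow data slow"


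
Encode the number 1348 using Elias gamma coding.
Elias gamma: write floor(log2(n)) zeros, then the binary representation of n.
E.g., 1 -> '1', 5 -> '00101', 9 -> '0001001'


num_bits = floor(log2(1348)) + 1 = 11
leading_zeros = num_bits - 1 = 10
binary(1348) = 10101000100

Elias gamma(1348) = '0000000000' + '10101000100' = 000000000010101000100 (21 bits)


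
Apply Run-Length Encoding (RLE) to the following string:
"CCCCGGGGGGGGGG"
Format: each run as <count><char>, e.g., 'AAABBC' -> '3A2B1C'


Scanning runs left to right:
  i=0: run of 'C' x 4 -> '4C'
  i=4: run of 'G' x 10 -> '10G'

RLE = 4C10G


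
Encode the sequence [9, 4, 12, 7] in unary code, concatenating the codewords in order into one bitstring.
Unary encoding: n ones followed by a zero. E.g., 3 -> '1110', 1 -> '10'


Encode each number as n ones followed by a terminating 0:
  9 -> 1111111110 (10 bits)
  4 -> 11110 (5 bits)
  12 -> 1111111111110 (13 bits)
  7 -> 11111110 (8 bits)
Total length = 10 + 5 + 13 + 8 = 36 bits.

Unary([9, 4, 12, 7]) = 111111111011110111111111111011111110 (36 bits)


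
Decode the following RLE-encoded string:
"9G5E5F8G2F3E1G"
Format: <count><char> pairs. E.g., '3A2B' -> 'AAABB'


Expanding each <count><char> pair:
  9G -> 'GGGGGGGGG'
  5E -> 'EEEEE'
  5F -> 'FFFFF'
  8G -> 'GGGGGGGG'
  2F -> 'FF'
  3E -> 'EEE'
  1G -> 'G'

Decoded = GGGGGGGGGEEEEEFFFFFGGGGGGGGFFEEEG


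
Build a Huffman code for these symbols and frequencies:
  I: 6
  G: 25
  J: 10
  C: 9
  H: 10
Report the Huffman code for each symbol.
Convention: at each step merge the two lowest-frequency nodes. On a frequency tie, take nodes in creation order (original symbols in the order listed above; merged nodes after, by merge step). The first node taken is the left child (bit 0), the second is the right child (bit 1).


Huffman tree construction:
Step 1: Merge I(6) + C(9) = 15
Step 2: Merge J(10) + H(10) = 20
Step 3: Merge (I+C)(15) + (J+H)(20) = 35
Step 4: Merge G(25) + ((I+C)+(J+H))(35) = 60
Read each symbol's code off the tree from the root (left child = 0, right child = 1).

Codes:
  I: 100 (length 3)
  G: 0 (length 1)
  J: 110 (length 3)
  C: 101 (length 3)
  H: 111 (length 3)
Average code length: 130/60 = 2.1667 bits/symbol


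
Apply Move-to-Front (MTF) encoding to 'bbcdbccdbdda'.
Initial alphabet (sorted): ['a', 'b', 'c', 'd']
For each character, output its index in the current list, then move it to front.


MTF encoding:
'b': index 1 in ['a', 'b', 'c', 'd'] -> ['b', 'a', 'c', 'd']
'b': index 0 in ['b', 'a', 'c', 'd'] -> ['b', 'a', 'c', 'd']
'c': index 2 in ['b', 'a', 'c', 'd'] -> ['c', 'b', 'a', 'd']
'd': index 3 in ['c', 'b', 'a', 'd'] -> ['d', 'c', 'b', 'a']
'b': index 2 in ['d', 'c', 'b', 'a'] -> ['b', 'd', 'c', 'a']
'c': index 2 in ['b', 'd', 'c', 'a'] -> ['c', 'b', 'd', 'a']
'c': index 0 in ['c', 'b', 'd', 'a'] -> ['c', 'b', 'd', 'a']
'd': index 2 in ['c', 'b', 'd', 'a'] -> ['d', 'c', 'b', 'a']
'b': index 2 in ['d', 'c', 'b', 'a'] -> ['b', 'd', 'c', 'a']
'd': index 1 in ['b', 'd', 'c', 'a'] -> ['d', 'b', 'c', 'a']
'd': index 0 in ['d', 'b', 'c', 'a'] -> ['d', 'b', 'c', 'a']
'a': index 3 in ['d', 'b', 'c', 'a'] -> ['a', 'd', 'b', 'c']


Output: [1, 0, 2, 3, 2, 2, 0, 2, 2, 1, 0, 3]


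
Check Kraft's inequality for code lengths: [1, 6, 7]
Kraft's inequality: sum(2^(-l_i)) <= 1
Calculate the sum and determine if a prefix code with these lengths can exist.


Sum = 2^(-1) + 2^(-6) + 2^(-7)
    = 0.5 + 0.015625 + 0.0078125
    = 67/128 = 0.5234375
Since 0.5234375 <= 1, Kraft's inequality IS satisfied.
A prefix code with these lengths CAN exist.

Kraft sum = 0.5234375. Satisfied.


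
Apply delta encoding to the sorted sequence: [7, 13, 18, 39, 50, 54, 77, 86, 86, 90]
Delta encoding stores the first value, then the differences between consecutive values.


First value: 7
Deltas:
  13 - 7 = 6
  18 - 13 = 5
  39 - 18 = 21
  50 - 39 = 11
  54 - 50 = 4
  77 - 54 = 23
  86 - 77 = 9
  86 - 86 = 0
  90 - 86 = 4


Delta encoded: [7, 6, 5, 21, 11, 4, 23, 9, 0, 4]


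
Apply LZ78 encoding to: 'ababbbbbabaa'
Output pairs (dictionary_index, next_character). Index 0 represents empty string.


LZ78 encoding steps:
Dictionary: {0: ''}
Step 1: w='' (idx 0), next='a' -> output (0, 'a'), add 'a' as idx 1
Step 2: w='' (idx 0), next='b' -> output (0, 'b'), add 'b' as idx 2
Step 3: w='a' (idx 1), next='b' -> output (1, 'b'), add 'ab' as idx 3
Step 4: w='b' (idx 2), next='b' -> output (2, 'b'), add 'bb' as idx 4
Step 5: w='bb' (idx 4), next='a' -> output (4, 'a'), add 'bba' as idx 5
Step 6: w='b' (idx 2), next='a' -> output (2, 'a'), add 'ba' as idx 6
Step 7: w='a' (idx 1), end of input -> output (1, '')


Encoded: [(0, 'a'), (0, 'b'), (1, 'b'), (2, 'b'), (4, 'a'), (2, 'a'), (1, '')]


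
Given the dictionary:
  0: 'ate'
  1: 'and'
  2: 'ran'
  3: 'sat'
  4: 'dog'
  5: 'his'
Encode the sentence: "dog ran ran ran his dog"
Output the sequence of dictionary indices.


Look up each word in the dictionary:
  'dog' -> 4
  'ran' -> 2
  'ran' -> 2
  'ran' -> 2
  'his' -> 5
  'dog' -> 4

Encoded: [4, 2, 2, 2, 5, 4]


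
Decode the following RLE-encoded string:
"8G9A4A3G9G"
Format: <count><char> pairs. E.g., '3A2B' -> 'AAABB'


Expanding each <count><char> pair:
  8G -> 'GGGGGGGG'
  9A -> 'AAAAAAAAA'
  4A -> 'AAAA'
  3G -> 'GGG'
  9G -> 'GGGGGGGGG'

Decoded = GGGGGGGGAAAAAAAAAAAAAGGGGGGGGGGGG


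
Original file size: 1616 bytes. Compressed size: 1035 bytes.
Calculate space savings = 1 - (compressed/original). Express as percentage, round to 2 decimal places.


ratio = compressed/original = 1035/1616 = 0.64047
savings = 1 - ratio = 1 - 0.64047 = 0.35953
as a percentage: 0.35953 * 100 = 35.95%

Space savings = 1 - 1035/1616 = 35.95%


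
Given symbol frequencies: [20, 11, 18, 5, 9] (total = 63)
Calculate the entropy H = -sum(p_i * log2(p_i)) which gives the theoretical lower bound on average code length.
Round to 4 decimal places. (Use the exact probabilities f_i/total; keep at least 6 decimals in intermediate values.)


Per-symbol terms -p_i * log2(p_i) with p_i = f_i/63:
  p = 20/63 = 0.317460: log2(p) = -1.655352, -p*log2(p) = 0.525509
  p = 11/63 = 0.174603: log2(p) = -2.517848, -p*log2(p) = 0.439624
  p = 18/63 = 0.285714: log2(p) = -1.807355, -p*log2(p) = 0.516387
  p = 5/63 = 0.079365: log2(p) = -3.655352, -p*log2(p) = 0.290107
  p = 9/63 = 0.142857: log2(p) = -2.807355, -p*log2(p) = 0.401051
H = 0.525509 + 0.439624 + 0.516387 + 0.290107 + 0.401051 = 2.172678

H = 2.1727 bits/symbol


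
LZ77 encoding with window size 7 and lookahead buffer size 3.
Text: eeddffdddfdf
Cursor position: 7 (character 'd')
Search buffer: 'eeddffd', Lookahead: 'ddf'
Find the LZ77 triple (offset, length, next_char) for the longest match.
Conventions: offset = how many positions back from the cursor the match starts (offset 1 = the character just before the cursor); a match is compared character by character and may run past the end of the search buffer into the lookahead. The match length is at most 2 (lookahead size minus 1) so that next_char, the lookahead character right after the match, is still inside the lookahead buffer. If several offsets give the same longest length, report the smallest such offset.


Try each offset into the search buffer:
  offset=1 (pos 6, char 'd'): match length 2
  offset=2 (pos 5, char 'f'): match length 0
  offset=3 (pos 4, char 'f'): match length 0
  offset=4 (pos 3, char 'd'): match length 1
  offset=5 (pos 2, char 'd'): match length 2
  offset=6 (pos 1, char 'e'): match length 0
  offset=7 (pos 0, char 'e'): match length 0
Longest match has length 2, found at offsets 1, 5; take the smallest, offset 1.
next_char = character at position 7 + 2 = 9 -> 'f'

Best match: offset=1, length=2 (matching 'dd' starting at position 6)
LZ77 triple: (1, 2, 'f')


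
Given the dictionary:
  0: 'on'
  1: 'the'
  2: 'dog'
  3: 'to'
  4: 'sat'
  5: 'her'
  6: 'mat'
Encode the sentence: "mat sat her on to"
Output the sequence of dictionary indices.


Look up each word in the dictionary:
  'mat' -> 6
  'sat' -> 4
  'her' -> 5
  'on' -> 0
  'to' -> 3

Encoded: [6, 4, 5, 0, 3]


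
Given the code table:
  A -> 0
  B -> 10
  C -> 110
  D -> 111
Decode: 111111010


Decoding:
111 -> D
111 -> D
0 -> A
10 -> B


Result: DDAB


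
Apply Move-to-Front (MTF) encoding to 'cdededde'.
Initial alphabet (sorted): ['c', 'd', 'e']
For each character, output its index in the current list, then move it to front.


MTF encoding:
'c': index 0 in ['c', 'd', 'e'] -> ['c', 'd', 'e']
'd': index 1 in ['c', 'd', 'e'] -> ['d', 'c', 'e']
'e': index 2 in ['d', 'c', 'e'] -> ['e', 'd', 'c']
'd': index 1 in ['e', 'd', 'c'] -> ['d', 'e', 'c']
'e': index 1 in ['d', 'e', 'c'] -> ['e', 'd', 'c']
'd': index 1 in ['e', 'd', 'c'] -> ['d', 'e', 'c']
'd': index 0 in ['d', 'e', 'c'] -> ['d', 'e', 'c']
'e': index 1 in ['d', 'e', 'c'] -> ['e', 'd', 'c']


Output: [0, 1, 2, 1, 1, 1, 0, 1]


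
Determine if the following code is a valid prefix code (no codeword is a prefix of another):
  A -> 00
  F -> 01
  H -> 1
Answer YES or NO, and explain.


Checking each pair (does one codeword prefix another?):
  A='00' vs F='01': no prefix
  A='00' vs H='1': no prefix
  F='01' vs A='00': no prefix
  F='01' vs H='1': no prefix
  H='1' vs A='00': no prefix
  H='1' vs F='01': no prefix
No violation found over all pairs.

YES -- this is a valid prefix code. No codeword is a prefix of any other codeword.
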